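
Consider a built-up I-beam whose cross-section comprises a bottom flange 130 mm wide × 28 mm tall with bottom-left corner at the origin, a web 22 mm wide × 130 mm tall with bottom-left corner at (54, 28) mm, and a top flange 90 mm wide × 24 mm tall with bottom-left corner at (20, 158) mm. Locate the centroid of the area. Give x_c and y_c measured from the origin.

x_c = 65.00 mm, y_c = 79.00 mm

Part | A | x̄ᵢ | ȳᵢ | A·x̄ᵢ | A·ȳᵢ
bottom flange | 3640.00 | 65.00 | 14.00 | 236600.00 | 50960.00
web | 2860.00 | 65.00 | 93.00 | 185900.00 | 265980.00
top flange | 2160.00 | 65.00 | 170.00 | 140400.00 | 367200.00
Σ | 8660.00 |  |  | 562900.00 | 684140.00
x_c = 562900.00 / 8660.00 = 65.00 mm
y_c = 684140.00 / 8660.00 = 79.00 mm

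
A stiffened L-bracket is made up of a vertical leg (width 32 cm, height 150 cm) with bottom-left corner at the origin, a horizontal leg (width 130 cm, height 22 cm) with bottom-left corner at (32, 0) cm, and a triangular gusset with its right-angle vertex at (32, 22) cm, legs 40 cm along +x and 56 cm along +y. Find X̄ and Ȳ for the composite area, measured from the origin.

X̄ = 46.13 cm, Ȳ = 49.77 cm

Part | A | x̄ᵢ | ȳᵢ | A·x̄ᵢ | A·ȳᵢ
vertical leg | 4800.00 | 16.00 | 75.00 | 76800.00 | 360000.00
horizontal leg | 2860.00 | 97.00 | 11.00 | 277420.00 | 31460.00
gusset | 1120.00 | 45.33 | 40.67 | 50773.33 | 45546.67
Σ | 8780.00 |  |  | 404993.33 | 437006.67
X̄ = 404993.33 / 8780.00 = 46.13 cm
Ȳ = 437006.67 / 8780.00 = 49.77 cm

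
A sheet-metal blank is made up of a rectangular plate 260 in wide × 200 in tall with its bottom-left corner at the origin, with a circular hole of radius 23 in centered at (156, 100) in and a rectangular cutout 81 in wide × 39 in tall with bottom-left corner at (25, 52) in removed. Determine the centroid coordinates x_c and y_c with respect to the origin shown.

x_c = 133.40 in, y_c = 101.91 in

Part | A | x̄ᵢ | ȳᵢ | A·x̄ᵢ | A·ȳᵢ
plate | 52000.00 | 130.00 | 100.00 | 6760000.00 | 5200000.00
hole 1 | -1661.90 | 156.00 | 100.00 | -259256.79 | -166190.25
hole 2 | -3159.00 | 65.50 | 71.50 | -206914.50 | -225868.50
Σ | 47179.10 |  |  | 6293828.71 | 4807941.25
x_c = 6293828.71 / 47179.10 = 133.40 in
y_c = 4807941.25 / 47179.10 = 101.91 in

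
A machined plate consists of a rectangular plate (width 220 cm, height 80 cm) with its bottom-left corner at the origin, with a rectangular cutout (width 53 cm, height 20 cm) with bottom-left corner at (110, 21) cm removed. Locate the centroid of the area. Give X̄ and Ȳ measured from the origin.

X̄ = 108.30 cm, Ȳ = 40.58 cm

Part | A | x̄ᵢ | ȳᵢ | A·x̄ᵢ | A·ȳᵢ
plate | 17600.00 | 110.00 | 40.00 | 1936000.00 | 704000.00
hole | -1060.00 | 136.50 | 31.00 | -144690.00 | -32860.00
Σ | 16540.00 |  |  | 1791310.00 | 671140.00
X̄ = 1791310.00 / 16540.00 = 108.30 cm
Ȳ = 671140.00 / 16540.00 = 40.58 cm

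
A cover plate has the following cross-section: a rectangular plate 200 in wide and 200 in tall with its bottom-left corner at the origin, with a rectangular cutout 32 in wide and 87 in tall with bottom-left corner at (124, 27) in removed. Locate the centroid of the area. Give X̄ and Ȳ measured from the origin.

X̄ = 97.01 in, Ȳ = 102.21 in

plate: A = 200 × 200 = 40000.00, centroid at (100.00, 100.00).
hole: A = −(32 × 87) = -2784.00, centroid at (140.00, 70.50).
ΣA = 37216.00 in², ΣAX̄ = 3610240.00 in³, ΣAȲ = 3803728.00 in³.
X̄ = 3610240.00/37216.00 = 97.01 in; Ȳ = 3803728.00/37216.00 = 102.21 in.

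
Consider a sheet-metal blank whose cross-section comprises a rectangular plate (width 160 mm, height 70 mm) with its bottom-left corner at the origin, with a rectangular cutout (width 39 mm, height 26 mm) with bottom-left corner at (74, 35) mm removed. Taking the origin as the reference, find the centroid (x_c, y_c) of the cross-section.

plate: A = 160 × 70 = 11200.00, centroid at (80.00, 35.00).
hole: A = −(39 × 26) = -1014.00, centroid at (93.50, 48.00).
ΣA = 10186.00 mm², ΣAx_c = 801191.00 mm³, ΣAy_c = 343328.00 mm³.
x_c = 801191.00/10186.00 = 78.66 mm; y_c = 343328.00/10186.00 = 33.71 mm.

x_c = 78.66 mm, y_c = 33.71 mm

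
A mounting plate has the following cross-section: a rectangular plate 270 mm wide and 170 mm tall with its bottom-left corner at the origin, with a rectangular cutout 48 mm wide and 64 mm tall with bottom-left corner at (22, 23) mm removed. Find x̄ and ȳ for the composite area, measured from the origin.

plate: A = 270 × 170 = 45900.00, centroid at (135.00, 85.00).
hole: A = −(48 × 64) = -3072.00, centroid at (46.00, 55.00).
ΣA = 42828.00 mm²
ΣAx̄ = (45900.00)(135.00) + (-3072.00)(46.00) = 6055188.00 mm³
ΣAȳ = (45900.00)(85.00) + (-3072.00)(55.00) = 3732540.00 mm³
x̄ = 6055188.00 / 42828.00 = 141.38 mm
ȳ = 3732540.00 / 42828.00 = 87.15 mm

x̄ = 141.38 mm, ȳ = 87.15 mm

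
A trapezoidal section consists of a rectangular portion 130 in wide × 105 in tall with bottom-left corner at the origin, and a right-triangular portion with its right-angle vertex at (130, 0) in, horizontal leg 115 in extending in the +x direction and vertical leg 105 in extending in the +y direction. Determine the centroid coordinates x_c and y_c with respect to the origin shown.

x_c = 96.69 in, y_c = 47.13 in

Part | A | x̄ᵢ | ȳᵢ | A·x̄ᵢ | A·ȳᵢ
rectangular portion | 13650.00 | 65.00 | 52.50 | 887250.00 | 716625.00
triangular portion | 6037.50 | 168.33 | 35.00 | 1016312.50 | 211312.50
Σ | 19687.50 |  |  | 1903562.50 | 927937.50
x_c = 1903562.50 / 19687.50 = 96.69 in
y_c = 927937.50 / 19687.50 = 47.13 in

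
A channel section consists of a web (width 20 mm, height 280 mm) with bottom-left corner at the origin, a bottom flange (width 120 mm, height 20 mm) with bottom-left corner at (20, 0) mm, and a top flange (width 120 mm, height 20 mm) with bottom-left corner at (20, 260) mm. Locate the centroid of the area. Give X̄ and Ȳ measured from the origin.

X̄ = 42.31 mm, Ȳ = 140.00 mm

Part | A | x̄ᵢ | ȳᵢ | A·x̄ᵢ | A·ȳᵢ
web | 5600.00 | 10.00 | 140.00 | 56000.00 | 784000.00
bottom flange | 2400.00 | 80.00 | 10.00 | 192000.00 | 24000.00
top flange | 2400.00 | 80.00 | 270.00 | 192000.00 | 648000.00
Σ | 10400.00 |  |  | 440000.00 | 1456000.00
X̄ = 440000.00 / 10400.00 = 42.31 mm
Ȳ = 1456000.00 / 10400.00 = 140.00 mm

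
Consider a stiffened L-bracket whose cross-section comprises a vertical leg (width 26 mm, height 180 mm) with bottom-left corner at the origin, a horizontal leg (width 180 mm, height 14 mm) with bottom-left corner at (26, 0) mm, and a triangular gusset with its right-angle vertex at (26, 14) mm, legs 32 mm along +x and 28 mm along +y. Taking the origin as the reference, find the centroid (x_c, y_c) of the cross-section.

Part | A | x̄ᵢ | ȳᵢ | A·x̄ᵢ | A·ȳᵢ
vertical leg | 4680.00 | 13.00 | 90.00 | 60840.00 | 421200.00
horizontal leg | 2520.00 | 116.00 | 7.00 | 292320.00 | 17640.00
gusset | 448.00 | 36.67 | 23.33 | 16426.67 | 10453.33
Σ | 7648.00 |  |  | 369586.67 | 449293.33
x_c = 369586.67 / 7648.00 = 48.32 mm
y_c = 449293.33 / 7648.00 = 58.75 mm

x_c = 48.32 mm, y_c = 58.75 mm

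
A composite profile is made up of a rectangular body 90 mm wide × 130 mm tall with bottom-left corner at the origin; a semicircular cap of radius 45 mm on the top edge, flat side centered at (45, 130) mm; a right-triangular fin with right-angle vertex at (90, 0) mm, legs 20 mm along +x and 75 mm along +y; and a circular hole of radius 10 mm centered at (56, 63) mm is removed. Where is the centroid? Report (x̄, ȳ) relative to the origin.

rectangular body: A = 90 × 130 = 11700.00, centroid at (45.00, 65.00).
semicircular top: A = ½π·45² = 3180.86, centroid at (45.00, 149.10).
triangular fin: A = ½·20·75 = 750.00, centroid at (96.67, 25.00).
hole: A = −π·10² = -314.16, centroid at (56.00, 63.00).
ΣA = 15316.70 mm²
ΣAx̄ = (11700.00)(45.00) + (3180.86)(45.00) + (750.00)(96.67) + (-314.16)(56.00) = 724545.90 mm³
ΣAȳ = (11700.00)(65.00) + (3180.86)(149.10) + (750.00)(25.00) + (-314.16)(63.00) = 1233720.10 mm³
x̄ = 724545.90 / 15316.70 = 47.30 mm
ȳ = 1233720.10 / 15316.70 = 80.55 mm

x̄ = 47.30 mm, ȳ = 80.55 mm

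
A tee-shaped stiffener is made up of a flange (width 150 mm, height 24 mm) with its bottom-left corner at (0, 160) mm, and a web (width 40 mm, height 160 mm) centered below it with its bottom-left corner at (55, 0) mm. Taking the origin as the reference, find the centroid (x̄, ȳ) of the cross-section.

x̄ = 75.00 mm, ȳ = 113.12 mm

web: A = 40 × 160 = 6400.00, centroid at (75.00, 80.00).
flange: A = 150 × 24 = 3600.00, centroid at (75.00, 172.00).
ΣA = 10000.00 mm²
ΣAx̄ = (6400.00)(75.00) + (3600.00)(75.00) = 750000.00 mm³
ΣAȳ = (6400.00)(80.00) + (3600.00)(172.00) = 1131200.00 mm³
x̄ = 750000.00 / 10000.00 = 75.00 mm
ȳ = 1131200.00 / 10000.00 = 113.12 mm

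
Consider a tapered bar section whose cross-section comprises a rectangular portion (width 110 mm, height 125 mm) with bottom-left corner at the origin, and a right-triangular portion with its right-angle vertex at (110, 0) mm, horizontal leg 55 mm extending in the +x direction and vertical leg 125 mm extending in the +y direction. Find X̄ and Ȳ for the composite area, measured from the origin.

X̄ = 69.67 mm, Ȳ = 58.33 mm

Part | A | x̄ᵢ | ȳᵢ | A·x̄ᵢ | A·ȳᵢ
rectangular portion | 13750.00 | 55.00 | 62.50 | 756250.00 | 859375.00
triangular portion | 3437.50 | 128.33 | 41.67 | 441145.83 | 143229.17
Σ | 17187.50 |  |  | 1197395.83 | 1002604.17
X̄ = 1197395.83 / 17187.50 = 69.67 mm
Ȳ = 1002604.17 / 17187.50 = 58.33 mm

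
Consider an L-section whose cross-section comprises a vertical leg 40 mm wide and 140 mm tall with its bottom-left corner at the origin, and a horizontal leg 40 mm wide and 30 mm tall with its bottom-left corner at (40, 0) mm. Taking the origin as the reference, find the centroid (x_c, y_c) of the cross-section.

vertical leg: A = 40 × 140 = 5600.00, centroid at (20.00, 70.00).
horizontal leg: A = 40 × 30 = 1200.00, centroid at (60.00, 15.00).
ΣA = 6800.00 mm²
ΣAx_c = (5600.00)(20.00) + (1200.00)(60.00) = 184000.00 mm³
ΣAy_c = (5600.00)(70.00) + (1200.00)(15.00) = 410000.00 mm³
x_c = 184000.00 / 6800.00 = 27.06 mm
y_c = 410000.00 / 6800.00 = 60.29 mm

x_c = 27.06 mm, y_c = 60.29 mm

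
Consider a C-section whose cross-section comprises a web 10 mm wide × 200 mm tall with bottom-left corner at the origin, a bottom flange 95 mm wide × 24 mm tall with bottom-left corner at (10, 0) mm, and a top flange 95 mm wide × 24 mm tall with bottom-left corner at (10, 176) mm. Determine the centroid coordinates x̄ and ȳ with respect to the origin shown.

x̄ = 41.49 mm, ȳ = 100.00 mm

web: A = 10 × 200 = 2000.00, centroid at (5.00, 100.00).
bottom flange: A = 95 × 24 = 2280.00, centroid at (57.50, 12.00).
top flange: A = 95 × 24 = 2280.00, centroid at (57.50, 188.00).
ΣA = 6560.00 mm², ΣAx̄ = 272200.00 mm³, ΣAȳ = 656000.00 mm³.
x̄ = 272200.00/6560.00 = 41.49 mm; ȳ = 656000.00/6560.00 = 100.00 mm.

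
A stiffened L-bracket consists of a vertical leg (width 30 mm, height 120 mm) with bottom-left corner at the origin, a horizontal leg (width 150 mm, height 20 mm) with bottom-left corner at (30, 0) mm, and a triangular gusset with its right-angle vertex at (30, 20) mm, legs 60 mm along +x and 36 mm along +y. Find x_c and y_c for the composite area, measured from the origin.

x_c = 55.08 mm, y_c = 36.53 mm

vertical leg: A = 30 × 120 = 3600.00, centroid at (15.00, 60.00).
horizontal leg: A = 150 × 20 = 3000.00, centroid at (105.00, 10.00).
gusset: A = ½·60·36 = 1080.00, centroid at (50.00, 32.00).
ΣA = 7680.00 mm², ΣAx_c = 423000.00 mm³, ΣAy_c = 280560.00 mm³.
x_c = 423000.00/7680.00 = 55.08 mm; y_c = 280560.00/7680.00 = 36.53 mm.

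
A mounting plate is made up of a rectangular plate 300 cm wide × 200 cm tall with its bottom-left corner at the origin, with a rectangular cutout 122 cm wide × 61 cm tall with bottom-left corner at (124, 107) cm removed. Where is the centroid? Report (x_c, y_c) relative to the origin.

Part | A | x̄ᵢ | ȳᵢ | A·x̄ᵢ | A·ȳᵢ
plate | 60000.00 | 150.00 | 100.00 | 9000000.00 | 6000000.00
hole | -7442.00 | 185.00 | 137.50 | -1376770.00 | -1023275.00
Σ | 52558.00 |  |  | 7623230.00 | 4976725.00
x_c = 7623230.00 / 52558.00 = 145.04 cm
y_c = 4976725.00 / 52558.00 = 94.69 cm

x_c = 145.04 cm, y_c = 94.69 cm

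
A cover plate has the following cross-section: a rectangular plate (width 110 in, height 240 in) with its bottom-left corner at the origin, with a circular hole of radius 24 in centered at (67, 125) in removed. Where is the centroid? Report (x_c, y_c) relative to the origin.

plate: A = 110 × 240 = 26400.00, centroid at (55.00, 120.00).
hole: A = −π·24² = -1809.56, centroid at (67.00, 125.00).
ΣA = 24590.44 in², ΣAx_c = 1330759.66 in³, ΣAy_c = 2941805.33 in³.
x_c = 1330759.66/24590.44 = 54.12 in; y_c = 2941805.33/24590.44 = 119.63 in.

x_c = 54.12 in, y_c = 119.63 in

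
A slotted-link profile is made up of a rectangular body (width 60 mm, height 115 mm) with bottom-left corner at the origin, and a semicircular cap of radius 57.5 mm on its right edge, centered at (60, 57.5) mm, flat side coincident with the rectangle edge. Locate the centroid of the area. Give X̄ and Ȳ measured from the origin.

X̄ = 53.36 mm, Ȳ = 57.50 mm

Part | A | x̄ᵢ | ȳᵢ | A·x̄ᵢ | A·ȳᵢ
rectangular body | 6900.00 | 30.00 | 57.50 | 207000.00 | 396750.00
semicircular end | 5193.45 | 84.40 | 57.50 | 438346.30 | 298623.11
Σ | 12093.45 |  |  | 645346.30 | 695373.11
X̄ = 645346.30 / 12093.45 = 53.36 mm
Ȳ = 695373.11 / 12093.45 = 57.50 mm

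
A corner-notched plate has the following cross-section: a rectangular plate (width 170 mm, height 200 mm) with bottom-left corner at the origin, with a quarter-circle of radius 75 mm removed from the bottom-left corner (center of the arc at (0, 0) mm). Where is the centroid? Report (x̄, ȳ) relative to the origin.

x̄ = 92.94 mm, ȳ = 110.18 mm

plate: A = 170 × 200 = 34000.00, centroid at (85.00, 100.00).
removed quarter-circle: A = −¼π·75² = -4417.86, centroid at (31.83, 31.83).
ΣA = 29582.14 mm², ΣAx̄ = 2749375.00 mm³, ΣAȳ = 3259375.00 mm³.
x̄ = 2749375.00/29582.14 = 92.94 mm; ȳ = 3259375.00/29582.14 = 110.18 mm.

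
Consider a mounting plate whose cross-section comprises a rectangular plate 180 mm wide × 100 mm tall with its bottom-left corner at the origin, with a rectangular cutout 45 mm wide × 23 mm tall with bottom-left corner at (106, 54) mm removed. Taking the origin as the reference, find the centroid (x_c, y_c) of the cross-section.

x_c = 87.65 mm, y_c = 49.05 mm

Part | A | x̄ᵢ | ȳᵢ | A·x̄ᵢ | A·ȳᵢ
plate | 18000.00 | 90.00 | 50.00 | 1620000.00 | 900000.00
hole | -1035.00 | 128.50 | 65.50 | -132997.50 | -67792.50
Σ | 16965.00 |  |  | 1487002.50 | 832207.50
x_c = 1487002.50 / 16965.00 = 87.65 mm
y_c = 832207.50 / 16965.00 = 49.05 mm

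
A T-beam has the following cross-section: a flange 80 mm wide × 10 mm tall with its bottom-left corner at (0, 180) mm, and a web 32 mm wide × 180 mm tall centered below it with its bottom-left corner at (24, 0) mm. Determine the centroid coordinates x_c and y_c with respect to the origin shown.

web: A = 32 × 180 = 5760.00, centroid at (40.00, 90.00).
flange: A = 80 × 10 = 800.00, centroid at (40.00, 185.00).
ΣA = 6560.00 mm², ΣAx_c = 262400.00 mm³, ΣAy_c = 666400.00 mm³.
x_c = 262400.00/6560.00 = 40.00 mm; y_c = 666400.00/6560.00 = 101.59 mm.

x_c = 40.00 mm, y_c = 101.59 mm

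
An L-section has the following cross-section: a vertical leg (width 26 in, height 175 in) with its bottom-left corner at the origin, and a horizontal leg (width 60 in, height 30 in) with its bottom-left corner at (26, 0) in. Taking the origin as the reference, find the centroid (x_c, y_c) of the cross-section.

x_c = 25.19 in, y_c = 66.95 in

vertical leg: A = 26 × 175 = 4550.00, centroid at (13.00, 87.50).
horizontal leg: A = 60 × 30 = 1800.00, centroid at (56.00, 15.00).
ΣA = 6350.00 in², ΣAx_c = 159950.00 in³, ΣAy_c = 425125.00 in³.
x_c = 159950.00/6350.00 = 25.19 in; y_c = 425125.00/6350.00 = 66.95 in.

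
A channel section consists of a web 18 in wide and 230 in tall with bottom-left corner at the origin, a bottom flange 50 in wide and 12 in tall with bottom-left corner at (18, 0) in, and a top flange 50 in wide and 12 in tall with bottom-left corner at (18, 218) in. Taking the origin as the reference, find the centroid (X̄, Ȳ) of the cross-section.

X̄ = 16.64 in, Ȳ = 115.00 in

web: A = 18 × 230 = 4140.00, centroid at (9.00, 115.00).
bottom flange: A = 50 × 12 = 600.00, centroid at (43.00, 6.00).
top flange: A = 50 × 12 = 600.00, centroid at (43.00, 224.00).
ΣA = 5340.00 in²
ΣAX̄ = (4140.00)(9.00) + (600.00)(43.00) + (600.00)(43.00) = 88860.00 in³
ΣAȲ = (4140.00)(115.00) + (600.00)(6.00) + (600.00)(224.00) = 614100.00 in³
X̄ = 88860.00 / 5340.00 = 16.64 in
Ȳ = 614100.00 / 5340.00 = 115.00 in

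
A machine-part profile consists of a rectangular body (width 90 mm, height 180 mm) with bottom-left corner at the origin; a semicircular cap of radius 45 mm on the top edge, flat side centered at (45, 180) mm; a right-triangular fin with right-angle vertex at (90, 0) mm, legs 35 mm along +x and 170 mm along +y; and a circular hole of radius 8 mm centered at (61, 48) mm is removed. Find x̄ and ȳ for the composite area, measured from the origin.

x̄ = 52.46 mm, ȳ = 101.57 mm

rectangular body: A = 90 × 180 = 16200.00, centroid at (45.00, 90.00).
semicircular top: A = ½π·45² = 3180.86, centroid at (45.00, 199.10).
triangular fin: A = ½·35·170 = 2975.00, centroid at (101.67, 56.67).
hole: A = −π·8² = -201.06, centroid at (61.00, 48.00).
ΣA = 22154.80 mm²
ΣAx̄ = (16200.00)(45.00) + (3180.86)(45.00) + (2975.00)(101.67) + (-201.06)(61.00) = 1162332.37 mm³
ΣAȳ = (16200.00)(90.00) + (3180.86)(199.10) + (2975.00)(56.67) + (-201.06)(48.00) = 2250237.62 mm³
x̄ = 1162332.37 / 22154.80 = 52.46 mm
ȳ = 2250237.62 / 22154.80 = 101.57 mm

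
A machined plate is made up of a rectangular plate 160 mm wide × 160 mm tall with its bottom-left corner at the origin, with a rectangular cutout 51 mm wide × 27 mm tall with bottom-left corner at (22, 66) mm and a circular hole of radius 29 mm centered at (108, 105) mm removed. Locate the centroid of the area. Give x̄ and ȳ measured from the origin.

x̄ = 78.65 mm, ȳ = 76.97 mm

Part | A | x̄ᵢ | ȳᵢ | A·x̄ᵢ | A·ȳᵢ
plate | 25600.00 | 80.00 | 80.00 | 2048000.00 | 2048000.00
hole 1 | -1377.00 | 47.50 | 79.50 | -65407.50 | -109471.50
hole 2 | -2642.08 | 108.00 | 105.00 | -285344.58 | -277418.34
Σ | 21580.92 |  |  | 1697247.92 | 1661110.16
x̄ = 1697247.92 / 21580.92 = 78.65 mm
ȳ = 1661110.16 / 21580.92 = 76.97 mm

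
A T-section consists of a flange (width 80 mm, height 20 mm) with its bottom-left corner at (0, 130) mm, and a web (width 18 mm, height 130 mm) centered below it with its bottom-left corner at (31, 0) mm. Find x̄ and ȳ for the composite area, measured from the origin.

x̄ = 40.00 mm, ȳ = 95.46 mm

web: A = 18 × 130 = 2340.00, centroid at (40.00, 65.00).
flange: A = 80 × 20 = 1600.00, centroid at (40.00, 140.00).
ΣA = 3940.00 mm², ΣAx̄ = 157600.00 mm³, ΣAȳ = 376100.00 mm³.
x̄ = 157600.00/3940.00 = 40.00 mm; ȳ = 376100.00/3940.00 = 95.46 mm.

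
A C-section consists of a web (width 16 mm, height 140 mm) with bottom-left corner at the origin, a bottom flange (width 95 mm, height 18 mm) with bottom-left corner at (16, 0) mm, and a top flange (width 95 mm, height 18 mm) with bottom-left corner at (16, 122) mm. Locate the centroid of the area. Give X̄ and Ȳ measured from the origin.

X̄ = 41.54 mm, Ȳ = 70.00 mm

Part | A | x̄ᵢ | ȳᵢ | A·x̄ᵢ | A·ȳᵢ
web | 2240.00 | 8.00 | 70.00 | 17920.00 | 156800.00
bottom flange | 1710.00 | 63.50 | 9.00 | 108585.00 | 15390.00
top flange | 1710.00 | 63.50 | 131.00 | 108585.00 | 224010.00
Σ | 5660.00 |  |  | 235090.00 | 396200.00
X̄ = 235090.00 / 5660.00 = 41.54 mm
Ȳ = 396200.00 / 5660.00 = 70.00 mm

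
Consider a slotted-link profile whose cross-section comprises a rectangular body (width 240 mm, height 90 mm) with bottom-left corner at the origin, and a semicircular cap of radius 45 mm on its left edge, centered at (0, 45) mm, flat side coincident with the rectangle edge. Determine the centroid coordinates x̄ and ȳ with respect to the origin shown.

x̄ = 102.15 mm, ȳ = 45.00 mm

rectangular body: A = 240 × 90 = 21600.00, centroid at (120.00, 45.00).
semicircular end: A = ½π·45² = 3180.86, centroid at (-19.10, 45.00).
ΣA = 24780.86 mm²
ΣAx̄ = (21600.00)(120.00) + (3180.86)(-19.10) = 2531250.00 mm³
ΣAȳ = (21600.00)(45.00) + (3180.86)(45.00) = 1115138.82 mm³
x̄ = 2531250.00 / 24780.86 = 102.15 mm
ȳ = 1115138.82 / 24780.86 = 45.00 mm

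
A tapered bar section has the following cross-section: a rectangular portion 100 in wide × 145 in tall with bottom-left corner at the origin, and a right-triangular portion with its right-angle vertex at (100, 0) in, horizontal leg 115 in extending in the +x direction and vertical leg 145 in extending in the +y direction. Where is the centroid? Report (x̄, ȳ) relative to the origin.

x̄ = 82.25 in, ȳ = 63.68 in

Part | A | x̄ᵢ | ȳᵢ | A·x̄ᵢ | A·ȳᵢ
rectangular portion | 14500.00 | 50.00 | 72.50 | 725000.00 | 1051250.00
triangular portion | 8337.50 | 138.33 | 48.33 | 1153354.17 | 402979.17
Σ | 22837.50 |  |  | 1878354.17 | 1454229.17
x̄ = 1878354.17 / 22837.50 = 82.25 in
ȳ = 1454229.17 / 22837.50 = 63.68 in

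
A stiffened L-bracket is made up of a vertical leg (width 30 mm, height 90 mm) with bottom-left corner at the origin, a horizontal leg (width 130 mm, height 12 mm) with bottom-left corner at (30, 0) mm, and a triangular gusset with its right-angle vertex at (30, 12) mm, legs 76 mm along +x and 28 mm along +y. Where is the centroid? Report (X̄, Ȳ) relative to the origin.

X̄ = 46.50 mm, Ȳ = 28.84 mm

Part | A | x̄ᵢ | ȳᵢ | A·x̄ᵢ | A·ȳᵢ
vertical leg | 2700.00 | 15.00 | 45.00 | 40500.00 | 121500.00
horizontal leg | 1560.00 | 95.00 | 6.00 | 148200.00 | 9360.00
gusset | 1064.00 | 55.33 | 21.33 | 58874.67 | 22698.67
Σ | 5324.00 |  |  | 247574.67 | 153558.67
X̄ = 247574.67 / 5324.00 = 46.50 mm
Ȳ = 153558.67 / 5324.00 = 28.84 mm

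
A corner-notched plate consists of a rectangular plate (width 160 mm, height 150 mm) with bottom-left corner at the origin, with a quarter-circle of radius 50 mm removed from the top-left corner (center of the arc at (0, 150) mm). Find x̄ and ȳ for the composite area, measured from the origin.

x̄ = 85.24 mm, ȳ = 70.21 mm

plate: A = 160 × 150 = 24000.00, centroid at (80.00, 75.00).
removed quarter-circle: A = −¼π·50² = -1963.50, centroid at (21.22, 128.78).
ΣA = 22036.50 mm²
ΣAx̄ = (24000.00)(80.00) + (-1963.50)(21.22) = 1878333.33 mm³
ΣAȳ = (24000.00)(75.00) + (-1963.50)(128.78) = 1547142.36 mm³
x̄ = 1878333.33 / 22036.50 = 85.24 mm
ȳ = 1547142.36 / 22036.50 = 70.21 mm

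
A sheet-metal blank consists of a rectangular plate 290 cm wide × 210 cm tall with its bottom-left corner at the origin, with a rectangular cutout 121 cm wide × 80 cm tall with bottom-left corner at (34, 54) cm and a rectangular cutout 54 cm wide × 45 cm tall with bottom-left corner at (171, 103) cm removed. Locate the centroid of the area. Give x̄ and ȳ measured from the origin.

x̄ = 152.38 cm, ȳ = 106.16 cm

Part | A | x̄ᵢ | ȳᵢ | A·x̄ᵢ | A·ȳᵢ
plate | 60900.00 | 145.00 | 105.00 | 8830500.00 | 6394500.00
hole 1 | -9680.00 | 94.50 | 94.00 | -914760.00 | -909920.00
hole 2 | -2430.00 | 198.00 | 125.50 | -481140.00 | -304965.00
Σ | 48790.00 |  |  | 7434600.00 | 5179615.00
x̄ = 7434600.00 / 48790.00 = 152.38 cm
ȳ = 5179615.00 / 48790.00 = 106.16 cm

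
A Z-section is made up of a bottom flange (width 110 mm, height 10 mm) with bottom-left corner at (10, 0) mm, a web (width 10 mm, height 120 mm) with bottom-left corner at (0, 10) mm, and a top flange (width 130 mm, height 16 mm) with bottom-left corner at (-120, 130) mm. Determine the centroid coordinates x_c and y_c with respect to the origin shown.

x_c = -8.42 mm, y_c = 85.97 mm

bottom flange: A = 110 × 10 = 1100.00, centroid at (65.00, 5.00).
web: A = 10 × 120 = 1200.00, centroid at (5.00, 70.00).
top flange: A = 130 × 16 = 2080.00, centroid at (-55.00, 138.00).
ΣA = 4380.00 mm², ΣAx_c = -36900.00 mm³, ΣAy_c = 376540.00 mm³.
x_c = -36900.00/4380.00 = -8.42 mm; y_c = 376540.00/4380.00 = 85.97 mm.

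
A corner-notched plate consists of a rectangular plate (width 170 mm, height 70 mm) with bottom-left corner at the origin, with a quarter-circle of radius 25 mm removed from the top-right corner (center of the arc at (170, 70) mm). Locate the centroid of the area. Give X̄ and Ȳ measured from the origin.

X̄ = 81.80 mm, Ȳ = 33.95 mm

Part | A | x̄ᵢ | ȳᵢ | A·x̄ᵢ | A·ȳᵢ
plate | 11900.00 | 85.00 | 35.00 | 1011500.00 | 416500.00
removed quarter-circle | -490.87 | 159.39 | 59.39 | -78240.22 | -29152.84
Σ | 11409.13 |  |  | 933259.78 | 387347.16
X̄ = 933259.78 / 11409.13 = 81.80 mm
Ȳ = 387347.16 / 11409.13 = 33.95 mm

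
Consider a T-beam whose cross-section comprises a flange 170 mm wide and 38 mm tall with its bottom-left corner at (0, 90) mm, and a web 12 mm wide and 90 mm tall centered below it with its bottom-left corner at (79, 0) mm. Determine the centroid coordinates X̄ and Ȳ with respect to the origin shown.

web: A = 12 × 90 = 1080.00, centroid at (85.00, 45.00).
flange: A = 170 × 38 = 6460.00, centroid at (85.00, 109.00).
ΣA = 7540.00 mm²
ΣAX̄ = (1080.00)(85.00) + (6460.00)(85.00) = 640900.00 mm³
ΣAȲ = (1080.00)(45.00) + (6460.00)(109.00) = 752740.00 mm³
X̄ = 640900.00 / 7540.00 = 85.00 mm
Ȳ = 752740.00 / 7540.00 = 99.83 mm

X̄ = 85.00 mm, Ȳ = 99.83 mm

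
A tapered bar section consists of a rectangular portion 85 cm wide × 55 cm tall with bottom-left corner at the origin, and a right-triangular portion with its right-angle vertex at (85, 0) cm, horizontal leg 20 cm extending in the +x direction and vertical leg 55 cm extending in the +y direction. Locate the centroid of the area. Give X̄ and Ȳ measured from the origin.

rectangular portion: A = 85 × 55 = 4675.00, centroid at (42.50, 27.50).
triangular portion: A = ½·20·55 = 550.00, centroid at (91.67, 18.33).
ΣA = 5225.00 cm², ΣAX̄ = 249104.17 cm³, ΣAȲ = 138645.83 cm³.
X̄ = 249104.17/5225.00 = 47.68 cm; Ȳ = 138645.83/5225.00 = 26.54 cm.

X̄ = 47.68 cm, Ȳ = 26.54 cm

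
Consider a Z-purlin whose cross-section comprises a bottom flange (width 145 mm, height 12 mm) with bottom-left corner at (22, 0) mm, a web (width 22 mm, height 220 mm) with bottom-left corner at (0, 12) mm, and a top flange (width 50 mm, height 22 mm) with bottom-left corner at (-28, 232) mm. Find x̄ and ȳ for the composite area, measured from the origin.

bottom flange: A = 145 × 12 = 1740.00, centroid at (94.50, 6.00).
web: A = 22 × 220 = 4840.00, centroid at (11.00, 122.00).
top flange: A = 50 × 22 = 1100.00, centroid at (-3.00, 243.00).
ΣA = 7680.00 mm², ΣAx̄ = 214370.00 mm³, ΣAȳ = 868220.00 mm³.
x̄ = 214370.00/7680.00 = 27.91 mm; ȳ = 868220.00/7680.00 = 113.05 mm.

x̄ = 27.91 mm, ȳ = 113.05 mm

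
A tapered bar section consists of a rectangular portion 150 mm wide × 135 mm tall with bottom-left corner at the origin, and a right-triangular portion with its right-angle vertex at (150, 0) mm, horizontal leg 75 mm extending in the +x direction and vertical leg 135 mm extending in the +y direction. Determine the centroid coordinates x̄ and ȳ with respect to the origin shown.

x̄ = 95.00 mm, ȳ = 63.00 mm

rectangular portion: A = 150 × 135 = 20250.00, centroid at (75.00, 67.50).
triangular portion: A = ½·75·135 = 5062.50, centroid at (175.00, 45.00).
ΣA = 25312.50 mm²
ΣAx̄ = (20250.00)(75.00) + (5062.50)(175.00) = 2404687.50 mm³
ΣAȳ = (20250.00)(67.50) + (5062.50)(45.00) = 1594687.50 mm³
x̄ = 2404687.50 / 25312.50 = 95.00 mm
ȳ = 1594687.50 / 25312.50 = 63.00 mm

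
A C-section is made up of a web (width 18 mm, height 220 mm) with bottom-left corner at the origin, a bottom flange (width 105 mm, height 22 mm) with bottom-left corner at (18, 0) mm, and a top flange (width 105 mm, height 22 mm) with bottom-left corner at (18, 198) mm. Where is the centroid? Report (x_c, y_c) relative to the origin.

web: A = 18 × 220 = 3960.00, centroid at (9.00, 110.00).
bottom flange: A = 105 × 22 = 2310.00, centroid at (70.50, 11.00).
top flange: A = 105 × 22 = 2310.00, centroid at (70.50, 209.00).
ΣA = 8580.00 mm², ΣAx_c = 361350.00 mm³, ΣAy_c = 943800.00 mm³.
x_c = 361350.00/8580.00 = 42.12 mm; y_c = 943800.00/8580.00 = 110.00 mm.

x_c = 42.12 mm, y_c = 110.00 mm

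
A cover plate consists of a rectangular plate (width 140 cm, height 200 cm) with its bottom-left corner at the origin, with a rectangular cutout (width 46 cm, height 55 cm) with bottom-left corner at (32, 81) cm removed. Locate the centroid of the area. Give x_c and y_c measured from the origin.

plate: A = 140 × 200 = 28000.00, centroid at (70.00, 100.00).
hole: A = −(46 × 55) = -2530.00, centroid at (55.00, 108.50).
ΣA = 25470.00 cm², ΣAx_c = 1820850.00 cm³, ΣAy_c = 2525495.00 cm³.
x_c = 1820850.00/25470.00 = 71.49 cm; y_c = 2525495.00/25470.00 = 99.16 cm.

x_c = 71.49 cm, y_c = 99.16 cm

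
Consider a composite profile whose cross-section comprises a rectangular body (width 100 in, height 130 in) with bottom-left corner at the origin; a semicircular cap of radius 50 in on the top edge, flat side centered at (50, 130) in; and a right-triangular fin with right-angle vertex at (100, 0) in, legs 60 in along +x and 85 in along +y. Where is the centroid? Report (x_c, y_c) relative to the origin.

x_c = 59.16 in, y_c = 77.58 in

rectangular body: A = 100 × 130 = 13000.00, centroid at (50.00, 65.00).
semicircular top: A = ½π·50² = 3926.99, centroid at (50.00, 151.22).
triangular fin: A = ½·60·85 = 2550.00, centroid at (120.00, 28.33).
ΣA = 19476.99 in², ΣAx_c = 1152349.54 in³, ΣAy_c = 1511092.14 in³.
x_c = 1152349.54/19476.99 = 59.16 in; y_c = 1511092.14/19476.99 = 77.58 in.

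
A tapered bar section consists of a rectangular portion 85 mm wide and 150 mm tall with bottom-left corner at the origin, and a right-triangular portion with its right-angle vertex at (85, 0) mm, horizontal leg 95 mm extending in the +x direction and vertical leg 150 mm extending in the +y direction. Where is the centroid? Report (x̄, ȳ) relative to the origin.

rectangular portion: A = 85 × 150 = 12750.00, centroid at (42.50, 75.00).
triangular portion: A = ½·95·150 = 7125.00, centroid at (116.67, 50.00).
ΣA = 19875.00 mm²
ΣAx̄ = (12750.00)(42.50) + (7125.00)(116.67) = 1373125.00 mm³
ΣAȳ = (12750.00)(75.00) + (7125.00)(50.00) = 1312500.00 mm³
x̄ = 1373125.00 / 19875.00 = 69.09 mm
ȳ = 1312500.00 / 19875.00 = 66.04 mm

x̄ = 69.09 mm, ȳ = 66.04 mm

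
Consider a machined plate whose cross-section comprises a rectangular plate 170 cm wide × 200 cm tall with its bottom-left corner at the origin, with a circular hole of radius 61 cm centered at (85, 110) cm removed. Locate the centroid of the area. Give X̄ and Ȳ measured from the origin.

plate: A = 170 × 200 = 34000.00, centroid at (85.00, 100.00).
hole: A = −π·61² = -11689.87, centroid at (85.00, 110.00).
ΣA = 22310.13 cm²
ΣAX̄ = (34000.00)(85.00) + (-11689.87)(85.00) = 1896361.37 cm³
ΣAȲ = (34000.00)(100.00) + (-11689.87)(110.00) = 2114114.71 cm³
X̄ = 1896361.37 / 22310.13 = 85.00 cm
Ȳ = 2114114.71 / 22310.13 = 94.76 cm

X̄ = 85.00 cm, Ȳ = 94.76 cm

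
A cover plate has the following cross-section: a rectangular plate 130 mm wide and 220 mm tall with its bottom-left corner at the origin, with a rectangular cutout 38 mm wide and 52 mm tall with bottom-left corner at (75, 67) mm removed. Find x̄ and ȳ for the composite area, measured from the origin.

x̄ = 62.85 mm, ȳ = 111.26 mm

plate: A = 130 × 220 = 28600.00, centroid at (65.00, 110.00).
hole: A = −(38 × 52) = -1976.00, centroid at (94.00, 93.00).
ΣA = 26624.00 mm²
ΣAx̄ = (28600.00)(65.00) + (-1976.00)(94.00) = 1673256.00 mm³
ΣAȳ = (28600.00)(110.00) + (-1976.00)(93.00) = 2962232.00 mm³
x̄ = 1673256.00 / 26624.00 = 62.85 mm
ȳ = 2962232.00 / 26624.00 = 111.26 mm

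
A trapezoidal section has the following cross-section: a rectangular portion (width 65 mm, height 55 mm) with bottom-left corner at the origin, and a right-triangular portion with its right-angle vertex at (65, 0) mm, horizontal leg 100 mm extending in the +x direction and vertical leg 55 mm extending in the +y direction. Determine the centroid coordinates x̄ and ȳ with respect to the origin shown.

x̄ = 61.12 mm, ȳ = 23.51 mm

rectangular portion: A = 65 × 55 = 3575.00, centroid at (32.50, 27.50).
triangular portion: A = ½·100·55 = 2750.00, centroid at (98.33, 18.33).
ΣA = 6325.00 mm², ΣAx̄ = 386604.17 mm³, ΣAȳ = 148729.17 mm³.
x̄ = 386604.17/6325.00 = 61.12 mm; ȳ = 148729.17/6325.00 = 23.51 mm.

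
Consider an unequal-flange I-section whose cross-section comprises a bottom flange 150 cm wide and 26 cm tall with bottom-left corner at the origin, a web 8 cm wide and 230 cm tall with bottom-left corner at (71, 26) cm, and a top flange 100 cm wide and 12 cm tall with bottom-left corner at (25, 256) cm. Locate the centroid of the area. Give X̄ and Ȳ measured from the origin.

X̄ = 75.00 cm, Ȳ = 89.99 cm

bottom flange: A = 150 × 26 = 3900.00, centroid at (75.00, 13.00).
web: A = 8 × 230 = 1840.00, centroid at (75.00, 141.00).
top flange: A = 100 × 12 = 1200.00, centroid at (75.00, 262.00).
ΣA = 6940.00 cm²
ΣAX̄ = (3900.00)(75.00) + (1840.00)(75.00) + (1200.00)(75.00) = 520500.00 cm³
ΣAȲ = (3900.00)(13.00) + (1840.00)(141.00) + (1200.00)(262.00) = 624540.00 cm³
X̄ = 520500.00 / 6940.00 = 75.00 cm
Ȳ = 624540.00 / 6940.00 = 89.99 cm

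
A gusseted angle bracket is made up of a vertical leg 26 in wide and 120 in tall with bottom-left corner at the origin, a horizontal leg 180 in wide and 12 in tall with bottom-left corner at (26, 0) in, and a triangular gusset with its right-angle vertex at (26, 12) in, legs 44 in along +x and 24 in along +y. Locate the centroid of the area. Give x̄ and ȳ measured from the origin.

x̄ = 53.82 in, ȳ = 36.28 in

vertical leg: A = 26 × 120 = 3120.00, centroid at (13.00, 60.00).
horizontal leg: A = 180 × 12 = 2160.00, centroid at (116.00, 6.00).
gusset: A = ½·44·24 = 528.00, centroid at (40.67, 20.00).
ΣA = 5808.00 in², ΣAx̄ = 312592.00 in³, ΣAȳ = 210720.00 in³.
x̄ = 312592.00/5808.00 = 53.82 in; ȳ = 210720.00/5808.00 = 36.28 in.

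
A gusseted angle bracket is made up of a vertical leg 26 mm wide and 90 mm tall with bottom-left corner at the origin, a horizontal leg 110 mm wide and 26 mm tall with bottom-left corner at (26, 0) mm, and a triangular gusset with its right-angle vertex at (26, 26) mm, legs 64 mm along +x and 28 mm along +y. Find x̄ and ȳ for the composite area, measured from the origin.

vertical leg: A = 26 × 90 = 2340.00, centroid at (13.00, 45.00).
horizontal leg: A = 110 × 26 = 2860.00, centroid at (81.00, 13.00).
gusset: A = ½·64·28 = 896.00, centroid at (47.33, 35.33).
ΣA = 6096.00 mm²
ΣAx̄ = (2340.00)(13.00) + (2860.00)(81.00) + (896.00)(47.33) = 304490.67 mm³
ΣAȳ = (2340.00)(45.00) + (2860.00)(13.00) + (896.00)(35.33) = 174138.67 mm³
x̄ = 304490.67 / 6096.00 = 49.95 mm
ȳ = 174138.67 / 6096.00 = 28.57 mm

x̄ = 49.95 mm, ȳ = 28.57 mm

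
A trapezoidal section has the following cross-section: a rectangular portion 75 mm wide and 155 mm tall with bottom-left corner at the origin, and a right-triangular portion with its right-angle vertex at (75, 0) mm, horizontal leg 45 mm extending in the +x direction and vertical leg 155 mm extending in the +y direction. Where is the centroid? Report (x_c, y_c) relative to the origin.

x_c = 49.62 mm, y_c = 71.54 mm

rectangular portion: A = 75 × 155 = 11625.00, centroid at (37.50, 77.50).
triangular portion: A = ½·45·155 = 3487.50, centroid at (90.00, 51.67).
ΣA = 15112.50 mm², ΣAx_c = 749812.50 mm³, ΣAy_c = 1081125.00 mm³.
x_c = 749812.50/15112.50 = 49.62 mm; y_c = 1081125.00/15112.50 = 71.54 mm.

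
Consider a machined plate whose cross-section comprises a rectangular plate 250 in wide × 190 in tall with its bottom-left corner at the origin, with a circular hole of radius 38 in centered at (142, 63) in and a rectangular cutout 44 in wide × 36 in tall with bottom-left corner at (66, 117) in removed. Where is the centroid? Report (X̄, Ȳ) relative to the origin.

plate: A = 250 × 190 = 47500.00, centroid at (125.00, 95.00).
hole 1: A = −π·38² = -4536.46, centroid at (142.00, 63.00).
hole 2: A = −(44 × 36) = -1584.00, centroid at (88.00, 135.00).
ΣA = 41379.54 in², ΣAX̄ = 5153930.71 in³, ΣAȲ = 4012863.03 in³.
X̄ = 5153930.71/41379.54 = 124.55 in; Ȳ = 4012863.03/41379.54 = 96.98 in.

X̄ = 124.55 in, Ȳ = 96.98 in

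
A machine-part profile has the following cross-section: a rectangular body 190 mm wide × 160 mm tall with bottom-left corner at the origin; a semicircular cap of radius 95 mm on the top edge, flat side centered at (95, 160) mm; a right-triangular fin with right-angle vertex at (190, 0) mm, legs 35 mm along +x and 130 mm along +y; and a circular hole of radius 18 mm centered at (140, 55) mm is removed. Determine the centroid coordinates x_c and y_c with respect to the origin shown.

x_c = 99.30 mm, y_c = 115.95 mm

rectangular body: A = 190 × 160 = 30400.00, centroid at (95.00, 80.00).
semicircular top: A = ½π·95² = 14176.44, centroid at (95.00, 200.32).
triangular fin: A = ½·35·130 = 2275.00, centroid at (201.67, 43.33).
hole: A = −π·18² = -1017.88, centroid at (140.00, 55.00).
ΣA = 45833.56 mm², ΣAx_c = 4551050.52 mm³, ΣAy_c = 5314413.38 mm³.
x_c = 4551050.52/45833.56 = 99.30 mm; y_c = 5314413.38/45833.56 = 115.95 mm.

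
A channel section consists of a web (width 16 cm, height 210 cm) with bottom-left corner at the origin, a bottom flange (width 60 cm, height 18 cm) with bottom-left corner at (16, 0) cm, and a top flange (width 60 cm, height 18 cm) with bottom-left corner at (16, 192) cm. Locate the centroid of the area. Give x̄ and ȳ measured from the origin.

Part | A | x̄ᵢ | ȳᵢ | A·x̄ᵢ | A·ȳᵢ
web | 3360.00 | 8.00 | 105.00 | 26880.00 | 352800.00
bottom flange | 1080.00 | 46.00 | 9.00 | 49680.00 | 9720.00
top flange | 1080.00 | 46.00 | 201.00 | 49680.00 | 217080.00
Σ | 5520.00 |  |  | 126240.00 | 579600.00
x̄ = 126240.00 / 5520.00 = 22.87 cm
ȳ = 579600.00 / 5520.00 = 105.00 cm

x̄ = 22.87 cm, ȳ = 105.00 cm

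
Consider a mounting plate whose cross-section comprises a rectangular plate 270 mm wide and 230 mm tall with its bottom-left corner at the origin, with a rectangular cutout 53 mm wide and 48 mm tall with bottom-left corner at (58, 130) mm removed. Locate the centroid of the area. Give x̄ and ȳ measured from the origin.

x̄ = 137.16 mm, ȳ = 113.33 mm

plate: A = 270 × 230 = 62100.00, centroid at (135.00, 115.00).
hole: A = −(53 × 48) = -2544.00, centroid at (84.50, 154.00).
ΣA = 59556.00 mm²
ΣAx̄ = (62100.00)(135.00) + (-2544.00)(84.50) = 8168532.00 mm³
ΣAȳ = (62100.00)(115.00) + (-2544.00)(154.00) = 6749724.00 mm³
x̄ = 8168532.00 / 59556.00 = 137.16 mm
ȳ = 6749724.00 / 59556.00 = 113.33 mm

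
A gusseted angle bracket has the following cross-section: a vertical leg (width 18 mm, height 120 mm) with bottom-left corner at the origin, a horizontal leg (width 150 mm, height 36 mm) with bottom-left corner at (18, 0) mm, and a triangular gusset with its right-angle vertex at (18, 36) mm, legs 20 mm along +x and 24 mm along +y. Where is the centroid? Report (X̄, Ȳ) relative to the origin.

vertical leg: A = 18 × 120 = 2160.00, centroid at (9.00, 60.00).
horizontal leg: A = 150 × 36 = 5400.00, centroid at (93.00, 18.00).
gusset: A = ½·20·24 = 240.00, centroid at (24.67, 44.00).
ΣA = 7800.00 mm², ΣAX̄ = 527560.00 mm³, ΣAȲ = 237360.00 mm³.
X̄ = 527560.00/7800.00 = 67.64 mm; Ȳ = 237360.00/7800.00 = 30.43 mm.

X̄ = 67.64 mm, Ȳ = 30.43 mm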